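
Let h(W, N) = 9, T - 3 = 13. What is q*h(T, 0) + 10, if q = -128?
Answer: -1142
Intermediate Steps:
T = 16 (T = 3 + 13 = 16)
q*h(T, 0) + 10 = -128*9 + 10 = -1152 + 10 = -1142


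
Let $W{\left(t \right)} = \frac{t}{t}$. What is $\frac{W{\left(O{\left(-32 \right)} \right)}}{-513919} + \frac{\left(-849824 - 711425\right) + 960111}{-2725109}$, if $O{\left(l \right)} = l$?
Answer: $\frac{308933514713}{1400485292171} \approx 0.22059$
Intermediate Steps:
$W{\left(t \right)} = 1$
$\frac{W{\left(O{\left(-32 \right)} \right)}}{-513919} + \frac{\left(-849824 - 711425\right) + 960111}{-2725109} = 1 \frac{1}{-513919} + \frac{\left(-849824 - 711425\right) + 960111}{-2725109} = 1 \left(- \frac{1}{513919}\right) + \left(-1561249 + 960111\right) \left(- \frac{1}{2725109}\right) = - \frac{1}{513919} - - \frac{601138}{2725109} = - \frac{1}{513919} + \frac{601138}{2725109} = \frac{308933514713}{1400485292171}$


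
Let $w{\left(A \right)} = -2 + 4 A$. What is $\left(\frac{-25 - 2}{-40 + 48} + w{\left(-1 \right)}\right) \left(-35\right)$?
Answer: $\frac{2625}{8} \approx 328.13$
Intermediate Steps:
$\left(\frac{-25 - 2}{-40 + 48} + w{\left(-1 \right)}\right) \left(-35\right) = \left(\frac{-25 - 2}{-40 + 48} + \left(-2 + 4 \left(-1\right)\right)\right) \left(-35\right) = \left(- \frac{27}{8} - 6\right) \left(-35\right) = \left(- \frac{75}{8}\right) \left(-35\right) = \frac{2625}{8}$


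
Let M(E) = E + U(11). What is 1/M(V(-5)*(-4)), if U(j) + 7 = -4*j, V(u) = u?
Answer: -1/31 ≈ -0.032258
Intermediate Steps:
U(j) = -7 - 4*j
M(E) = -51 + E (M(E) = E + (-7 - 4*11) = E + (-7 - 44) = E - 51 = -51 + E)
1/M(V(-5)*(-4)) = 1/(-51 - 5*(-4)) = 1/(-51 + 20) = 1/(-31) = -1/31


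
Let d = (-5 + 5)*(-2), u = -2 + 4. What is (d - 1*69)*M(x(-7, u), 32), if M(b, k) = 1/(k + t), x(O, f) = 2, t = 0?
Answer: -69/32 ≈ -2.1563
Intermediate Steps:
u = 2
M(b, k) = 1/k (M(b, k) = 1/(k + 0) = 1/k)
d = 0 (d = 0*(-2) = 0)
(d - 1*69)*M(x(-7, u), 32) = (0 - 1*69)/32 = (0 - 69)*(1/32) = -69*1/32 = -69/32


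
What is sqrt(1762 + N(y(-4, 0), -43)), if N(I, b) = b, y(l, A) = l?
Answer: 3*sqrt(191) ≈ 41.461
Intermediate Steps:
sqrt(1762 + N(y(-4, 0), -43)) = sqrt(1762 - 43) = sqrt(1719) = 3*sqrt(191)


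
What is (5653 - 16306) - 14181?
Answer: -24834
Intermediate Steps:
(5653 - 16306) - 14181 = -10653 - 14181 = -24834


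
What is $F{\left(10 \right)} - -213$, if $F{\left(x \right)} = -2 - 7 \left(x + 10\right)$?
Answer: $71$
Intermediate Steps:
$F{\left(x \right)} = -72 - 7 x$ ($F{\left(x \right)} = -2 - 7 \left(10 + x\right) = -2 - \left(70 + 7 x\right) = -72 - 7 x$)
$F{\left(10 \right)} - -213 = \left(-72 - 70\right) - -213 = \left(-72 - 70\right) + 213 = -142 + 213 = 71$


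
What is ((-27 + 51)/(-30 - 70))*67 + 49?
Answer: 823/25 ≈ 32.920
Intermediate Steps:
((-27 + 51)/(-30 - 70))*67 + 49 = (24/(-100))*67 + 49 = (24*(-1/100))*67 + 49 = -6/25*67 + 49 = -402/25 + 49 = 823/25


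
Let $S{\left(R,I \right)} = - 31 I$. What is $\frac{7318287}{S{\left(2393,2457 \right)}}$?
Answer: $- \frac{813143}{8463} \approx -96.082$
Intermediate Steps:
$\frac{7318287}{S{\left(2393,2457 \right)}} = \frac{7318287}{\left(-31\right) 2457} = \frac{7318287}{-76167} = 7318287 \left(- \frac{1}{76167}\right) = - \frac{813143}{8463}$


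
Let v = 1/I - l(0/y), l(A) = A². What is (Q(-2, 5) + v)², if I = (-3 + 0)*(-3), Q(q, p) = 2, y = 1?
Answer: 361/81 ≈ 4.4568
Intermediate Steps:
I = 9 (I = -3*(-3) = 9)
v = ⅑ (v = 1/9 - (0/1)² = ⅑ - (0*1)² = ⅑ - 1*0² = ⅑ - 1*0 = ⅑ + 0 = ⅑ ≈ 0.11111)
(Q(-2, 5) + v)² = (2 + ⅑)² = (19/9)² = 361/81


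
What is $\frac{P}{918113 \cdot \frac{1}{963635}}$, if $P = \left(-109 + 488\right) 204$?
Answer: $\frac{74504403660}{918113} \approx 81150.0$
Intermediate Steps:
$P = 77316$ ($P = 379 \cdot 204 = 77316$)
$\frac{P}{918113 \cdot \frac{1}{963635}} = \frac{77316}{918113 \cdot \frac{1}{963635}} = \frac{77316}{\frac{918113}{963635}} = 77316 \cdot \frac{963635}{918113} = \frac{74504403660}{918113}$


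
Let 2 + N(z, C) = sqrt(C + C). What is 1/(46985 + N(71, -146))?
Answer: 46983/2207402581 - 2*I*sqrt(73)/2207402581 ≈ 2.1284e-5 - 7.7412e-9*I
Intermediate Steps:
N(z, C) = -2 + sqrt(2)*sqrt(C) (N(z, C) = -2 + sqrt(C + C) = -2 + sqrt(2*C) = -2 + sqrt(2)*sqrt(C))
1/(46985 + N(71, -146)) = 1/(46985 + (-2 + sqrt(2)*sqrt(-146))) = 1/(46985 + (-2 + sqrt(2)*(I*sqrt(146)))) = 1/(46985 + (-2 + 2*I*sqrt(73))) = 1/(46983 + 2*I*sqrt(73))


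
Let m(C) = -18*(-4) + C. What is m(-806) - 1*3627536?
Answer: -3628270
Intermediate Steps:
m(C) = 72 + C
m(-806) - 1*3627536 = (72 - 806) - 1*3627536 = -734 - 3627536 = -3628270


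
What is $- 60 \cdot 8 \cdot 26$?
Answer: $-12480$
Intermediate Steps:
$- 60 \cdot 8 \cdot 26 = \left(-60\right) 208 = -12480$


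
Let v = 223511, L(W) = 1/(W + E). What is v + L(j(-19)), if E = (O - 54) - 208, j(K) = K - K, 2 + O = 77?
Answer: 41796556/187 ≈ 2.2351e+5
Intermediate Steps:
O = 75 (O = -2 + 77 = 75)
j(K) = 0
E = -187 (E = (75 - 54) - 208 = 21 - 208 = -187)
L(W) = 1/(-187 + W) (L(W) = 1/(W - 187) = 1/(-187 + W))
v + L(j(-19)) = 223511 + 1/(-187 + 0) = 223511 + 1/(-187) = 223511 - 1/187 = 41796556/187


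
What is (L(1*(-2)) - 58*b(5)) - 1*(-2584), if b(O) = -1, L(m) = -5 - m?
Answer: 2639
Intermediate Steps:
(L(1*(-2)) - 58*b(5)) - 1*(-2584) = ((-5 - (-2)) - 58*(-1)) - 1*(-2584) = ((-5 - 1*(-2)) + 58) + 2584 = ((-5 + 2) + 58) + 2584 = (-3 + 58) + 2584 = 55 + 2584 = 2639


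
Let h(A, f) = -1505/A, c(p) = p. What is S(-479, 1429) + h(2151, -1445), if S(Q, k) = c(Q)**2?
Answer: 493526086/2151 ≈ 2.2944e+5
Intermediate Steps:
S(Q, k) = Q**2
S(-479, 1429) + h(2151, -1445) = (-479)**2 - 1505/2151 = 229441 - 1505*1/2151 = 229441 - 1505/2151 = 493526086/2151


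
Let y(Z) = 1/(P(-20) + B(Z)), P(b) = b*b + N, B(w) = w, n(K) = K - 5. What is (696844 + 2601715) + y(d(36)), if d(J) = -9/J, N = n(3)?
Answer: 5248007373/1591 ≈ 3.2986e+6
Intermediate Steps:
n(K) = -5 + K
N = -2 (N = -5 + 3 = -2)
P(b) = -2 + b² (P(b) = b*b - 2 = b² - 2 = -2 + b²)
y(Z) = 1/(398 + Z) (y(Z) = 1/((-2 + (-20)²) + Z) = 1/((-2 + 400) + Z) = 1/(398 + Z))
(696844 + 2601715) + y(d(36)) = (696844 + 2601715) + 1/(398 - 9/36) = 3298559 + 1/(398 - 9*1/36) = 3298559 + 1/(398 - ¼) = 3298559 + 1/(1591/4) = 3298559 + 4/1591 = 5248007373/1591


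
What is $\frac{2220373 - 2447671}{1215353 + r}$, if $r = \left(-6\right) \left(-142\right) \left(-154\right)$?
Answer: $- \frac{227298}{1084145} \approx -0.20966$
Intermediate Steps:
$r = -131208$ ($r = 852 \left(-154\right) = -131208$)
$\frac{2220373 - 2447671}{1215353 + r} = \frac{2220373 - 2447671}{1215353 - 131208} = - \frac{227298}{1084145}$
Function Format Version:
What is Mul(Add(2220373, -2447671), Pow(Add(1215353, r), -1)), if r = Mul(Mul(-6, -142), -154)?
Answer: Rational(-227298, 1084145) ≈ -0.20966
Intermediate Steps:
r = -131208 (r = Mul(852, -154) = -131208)
Mul(Add(2220373, -2447671), Pow(Add(1215353, r), -1)) = Mul(Add(2220373, -2447671), Pow(Add(1215353, -131208), -1)) = Mul(-227298, Pow(1084145, -1)) = Mul(-227298, Rational(1, 1084145)) = Rational(-227298, 1084145)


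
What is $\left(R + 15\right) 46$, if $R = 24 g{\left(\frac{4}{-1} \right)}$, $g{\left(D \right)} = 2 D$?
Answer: $-8142$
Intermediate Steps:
$R = -192$ ($R = 24 \cdot 2 \frac{4}{-1} = 24 \cdot 2 \cdot 4 \left(-1\right) = 24 \cdot 2 \left(-4\right) = 24 \left(-8\right) = -192$)
$\left(R + 15\right) 46 = \left(-192 + 15\right) 46 = \left(-177\right) 46 = -8142$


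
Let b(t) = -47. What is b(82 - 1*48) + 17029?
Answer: 16982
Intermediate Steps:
b(82 - 1*48) + 17029 = -47 + 17029 = 16982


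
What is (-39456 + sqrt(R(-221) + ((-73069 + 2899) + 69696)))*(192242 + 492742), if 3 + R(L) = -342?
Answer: -27026728704 + 2054952*I*sqrt(91) ≈ -2.7027e+10 + 1.9603e+7*I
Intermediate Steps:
R(L) = -345 (R(L) = -3 - 342 = -345)
(-39456 + sqrt(R(-221) + ((-73069 + 2899) + 69696)))*(192242 + 492742) = (-39456 + sqrt(-345 + ((-73069 + 2899) + 69696)))*(192242 + 492742) = (-39456 + sqrt(-345 + (-70170 + 69696)))*684984 = (-39456 + sqrt(-345 - 474))*684984 = (-39456 + sqrt(-819))*684984 = (-39456 + 3*I*sqrt(91))*684984 = -27026728704 + 2054952*I*sqrt(91)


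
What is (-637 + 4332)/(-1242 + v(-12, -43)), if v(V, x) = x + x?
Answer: -3695/1328 ≈ -2.7824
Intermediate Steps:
v(V, x) = 2*x
(-637 + 4332)/(-1242 + v(-12, -43)) = (-637 + 4332)/(-1242 + 2*(-43)) = 3695/(-1242 - 86) = 3695/(-1328) = 3695*(-1/1328) = -3695/1328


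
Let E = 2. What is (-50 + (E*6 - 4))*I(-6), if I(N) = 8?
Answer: -336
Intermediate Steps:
(-50 + (E*6 - 4))*I(-6) = (-50 + (2*6 - 4))*8 = (-50 + (12 - 4))*8 = (-50 + 8)*8 = -42*8 = -336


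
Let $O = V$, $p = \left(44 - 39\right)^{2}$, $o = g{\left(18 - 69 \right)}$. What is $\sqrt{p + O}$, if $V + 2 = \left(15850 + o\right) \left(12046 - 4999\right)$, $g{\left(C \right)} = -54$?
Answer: $\sqrt{111314435} \approx 10551.0$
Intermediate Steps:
$o = -54$
$p = 25$ ($p = 5^{2} = 25$)
$V = 111314410$ ($V = -2 + \left(15850 - 54\right) \left(12046 - 4999\right) = -2 + 15796 \cdot 7047 = -2 + 111314412 = 111314410$)
$O = 111314410$
$\sqrt{p + O} = \sqrt{25 + 111314410} = \sqrt{111314435}$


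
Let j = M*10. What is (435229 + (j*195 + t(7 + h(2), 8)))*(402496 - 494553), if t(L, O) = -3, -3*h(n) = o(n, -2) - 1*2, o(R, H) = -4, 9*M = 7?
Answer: -120615658996/3 ≈ -4.0205e+10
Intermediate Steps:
M = 7/9 (M = (⅑)*7 = 7/9 ≈ 0.77778)
h(n) = 2 (h(n) = -(-4 - 1*2)/3 = -(-4 - 2)/3 = -⅓*(-6) = 2)
j = 70/9 (j = (7/9)*10 = 70/9 ≈ 7.7778)
(435229 + (j*195 + t(7 + h(2), 8)))*(402496 - 494553) = (435229 + ((70/9)*195 - 3))*(402496 - 494553) = (435229 + (4550/3 - 3))*(-92057) = (435229 + 4541/3)*(-92057) = (1310228/3)*(-92057) = -120615658996/3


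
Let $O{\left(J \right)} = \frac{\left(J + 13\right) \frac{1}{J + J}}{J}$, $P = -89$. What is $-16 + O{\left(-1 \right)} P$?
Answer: $-550$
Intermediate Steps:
$O{\left(J \right)} = \frac{13 + J}{2 J^{2}}$ ($O{\left(J \right)} = \frac{\left(13 + J\right) \frac{1}{2 J}}{J} = \frac{\frac{1}{2} \frac{1}{J} \left(13 + J\right)}{J} = \frac{13 + J}{2 J^{2}}$)
$-16 + O{\left(-1 \right)} P = -16 + \frac{13 - 1}{2 \cdot 1} \left(-89\right) = -16 + \frac{1}{2} \cdot 1 \cdot 12 \left(-89\right) = -16 + 6 \left(-89\right) = -16 - 534 = -550$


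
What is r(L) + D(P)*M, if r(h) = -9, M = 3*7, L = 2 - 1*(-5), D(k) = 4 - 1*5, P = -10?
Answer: -30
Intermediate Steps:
D(k) = -1 (D(k) = 4 - 5 = -1)
L = 7 (L = 2 + 5 = 7)
M = 21
r(L) + D(P)*M = -9 - 1*21 = -9 - 21 = -30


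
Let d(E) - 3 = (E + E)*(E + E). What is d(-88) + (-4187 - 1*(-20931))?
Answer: 47723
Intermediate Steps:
d(E) = 3 + 4*E² (d(E) = 3 + (E + E)*(E + E) = 3 + (2*E)*(2*E) = 3 + 4*E²)
d(-88) + (-4187 - 1*(-20931)) = (3 + 4*(-88)²) + (-4187 - 1*(-20931)) = (3 + 4*7744) + (-4187 + 20931) = (3 + 30976) + 16744 = 30979 + 16744 = 47723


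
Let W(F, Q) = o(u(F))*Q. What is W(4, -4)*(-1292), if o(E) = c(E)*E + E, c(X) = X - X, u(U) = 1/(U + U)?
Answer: 646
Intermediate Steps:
u(U) = 1/(2*U)
c(X) = 0
o(E) = E (o(E) = 0*E + E = 0 + E = E)
W(F, Q) = Q/(2*F) (W(F, Q) = (1/(2*F))*Q = Q/(2*F))
W(4, -4)*(-1292) = ((½)*(-4)/4)*(-1292) = ((½)*(-4)*(¼))*(-1292) = -½*(-1292) = 646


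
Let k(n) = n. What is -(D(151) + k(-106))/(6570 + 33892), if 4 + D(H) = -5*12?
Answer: 85/20231 ≈ 0.0042015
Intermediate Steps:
D(H) = -64 (D(H) = -4 - 5*12 = -4 - 60 = -64)
-(D(151) + k(-106))/(6570 + 33892) = -(-64 - 106)/(6570 + 33892) = -(-170)/40462 = -1*(-85/20231) = 85/20231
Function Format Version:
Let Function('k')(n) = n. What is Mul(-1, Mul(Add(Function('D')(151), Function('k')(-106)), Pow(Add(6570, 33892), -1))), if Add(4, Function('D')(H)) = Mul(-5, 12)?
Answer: Rational(85, 20231) ≈ 0.0042015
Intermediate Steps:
Function('D')(H) = -64 (Function('D')(H) = Add(-4, Mul(-5, 12)) = Add(-4, -60) = -64)
Mul(-1, Mul(Add(Function('D')(151), Function('k')(-106)), Pow(Add(6570, 33892), -1))) = Mul(-1, Mul(Add(-64, -106), Pow(Add(6570, 33892), -1))) = Mul(-1, Mul(-170, Pow(40462, -1))) = Mul(-1, Mul(-170, Rational(1, 40462))) = Mul(-1, Rational(-85, 20231)) = Rational(85, 20231)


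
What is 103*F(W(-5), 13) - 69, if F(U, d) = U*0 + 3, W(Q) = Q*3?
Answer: 240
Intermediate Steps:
W(Q) = 3*Q
F(U, d) = 3 (F(U, d) = 0 + 3 = 3)
103*F(W(-5), 13) - 69 = 103*3 - 69 = 309 - 69 = 240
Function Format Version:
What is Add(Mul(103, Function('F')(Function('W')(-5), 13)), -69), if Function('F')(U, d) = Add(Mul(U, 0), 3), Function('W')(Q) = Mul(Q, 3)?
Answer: 240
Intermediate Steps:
Function('W')(Q) = Mul(3, Q)
Function('F')(U, d) = 3 (Function('F')(U, d) = Add(0, 3) = 3)
Add(Mul(103, Function('F')(Function('W')(-5), 13)), -69) = Add(Mul(103, 3), -69) = Add(309, -69) = 240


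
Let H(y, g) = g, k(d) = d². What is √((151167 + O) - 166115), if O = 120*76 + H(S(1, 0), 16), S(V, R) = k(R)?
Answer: 2*I*√1453 ≈ 76.236*I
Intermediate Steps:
S(V, R) = R²
O = 9136 (O = 120*76 + 16 = 9120 + 16 = 9136)
√((151167 + O) - 166115) = √((151167 + 9136) - 166115) = √(160303 - 166115) = √(-5812) = 2*I*√1453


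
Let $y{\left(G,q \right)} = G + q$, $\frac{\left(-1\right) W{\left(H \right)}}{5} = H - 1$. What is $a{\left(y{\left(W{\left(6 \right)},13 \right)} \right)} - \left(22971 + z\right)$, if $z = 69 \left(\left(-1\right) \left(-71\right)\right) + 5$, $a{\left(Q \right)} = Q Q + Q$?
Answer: $-27743$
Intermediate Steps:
$W{\left(H \right)} = 5 - 5 H$ ($W{\left(H \right)} = - 5 \left(H - 1\right) = - 5 \left(-1 + H\right) = 5 - 5 H$)
$a{\left(Q \right)} = Q + Q^{2}$ ($a{\left(Q \right)} = Q^{2} + Q = Q + Q^{2}$)
$z = 4904$ ($z = 69 \cdot 71 + 5 = 4899 + 5 = 4904$)
$a{\left(y{\left(W{\left(6 \right)},13 \right)} \right)} - \left(22971 + z\right) = \left(\left(5 - 30\right) + 13\right) \left(1 + \left(\left(5 - 30\right) + 13\right)\right) - 27875 = \left(-25 + 13\right) \left(1 + \left(-25 + 13\right)\right) - 27875 = - 12 \left(1 - 12\right) - 27875 = \left(-12\right) \left(-11\right) - 27875 = 132 - 27875 = -27743$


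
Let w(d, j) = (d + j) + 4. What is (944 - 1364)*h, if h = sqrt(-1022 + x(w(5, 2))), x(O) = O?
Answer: -420*I*sqrt(1011) ≈ -13354.0*I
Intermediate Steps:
w(d, j) = 4 + d + j
h = I*sqrt(1011) (h = sqrt(-1022 + (4 + 5 + 2)) = sqrt(-1022 + 11) = sqrt(-1011) = I*sqrt(1011) ≈ 31.796*I)
(944 - 1364)*h = (944 - 1364)*(I*sqrt(1011)) = -420*I*sqrt(1011)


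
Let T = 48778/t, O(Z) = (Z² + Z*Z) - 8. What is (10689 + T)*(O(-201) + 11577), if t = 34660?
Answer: 17113091053589/17330 ≈ 9.8748e+8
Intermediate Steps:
O(Z) = -8 + 2*Z² (O(Z) = (Z² + Z²) - 8 = 2*Z² - 8 = -8 + 2*Z²)
T = 24389/17330 (T = 48778/34660 = 48778*(1/34660) = 24389/17330 ≈ 1.4073)
(10689 + T)*(O(-201) + 11577) = (10689 + 24389/17330)*((-8 + 2*(-201)²) + 11577) = 185264759*((-8 + 2*40401) + 11577)/17330 = 185264759*((-8 + 80802) + 11577)/17330 = 185264759*(80794 + 11577)/17330 = (185264759/17330)*92371 = 17113091053589/17330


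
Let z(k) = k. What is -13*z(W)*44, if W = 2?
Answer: -1144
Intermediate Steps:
-13*z(W)*44 = -13*2*44 = -26*44 = -1144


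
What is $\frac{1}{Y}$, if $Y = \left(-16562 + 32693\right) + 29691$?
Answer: $\frac{1}{45822} \approx 2.1824 \cdot 10^{-5}$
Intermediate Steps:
$Y = 45822$ ($Y = 16131 + 29691 = 45822$)
$\frac{1}{Y} = \frac{1}{45822}$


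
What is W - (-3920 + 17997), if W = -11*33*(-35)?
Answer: -1372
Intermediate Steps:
W = 12705 (W = -363*(-35) = 12705)
W - (-3920 + 17997) = 12705 - (-3920 + 17997) = 12705 - 1*14077 = 12705 - 14077 = -1372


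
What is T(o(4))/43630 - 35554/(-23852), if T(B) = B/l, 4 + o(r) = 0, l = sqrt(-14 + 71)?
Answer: 17777/11926 - 2*sqrt(57)/1243455 ≈ 1.4906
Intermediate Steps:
l = sqrt(57) ≈ 7.5498
o(r) = -4 (o(r) = -4 + 0 = -4)
T(B) = B*sqrt(57)/57 (T(B) = B/(sqrt(57)) = B*(sqrt(57)/57) = B*sqrt(57)/57)
T(o(4))/43630 - 35554/(-23852) = ((1/57)*(-4)*sqrt(57))/43630 - 35554/(-23852) = -4*sqrt(57)/57*(1/43630) - 35554*(-1/23852) = -2*sqrt(57)/1243455 + 17777/11926 = 17777/11926 - 2*sqrt(57)/1243455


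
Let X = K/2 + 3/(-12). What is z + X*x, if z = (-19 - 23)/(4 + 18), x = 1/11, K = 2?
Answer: -81/44 ≈ -1.8409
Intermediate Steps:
x = 1/11 ≈ 0.090909
z = -21/11 (z = -42/22 = -42*1/22 = -21/11 ≈ -1.9091)
X = ¾ (X = 2/2 + 3/(-12) = 2*(½) + 3*(-1/12) = 1 - ¼ = ¾ ≈ 0.75000)
z + X*x = -21/11 + (¾)*(1/11) = -21/11 + 3/44 = -81/44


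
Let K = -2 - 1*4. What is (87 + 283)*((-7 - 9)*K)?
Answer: 35520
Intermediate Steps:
K = -6 (K = -2 - 4 = -6)
(87 + 283)*((-7 - 9)*K) = (87 + 283)*((-7 - 9)*(-6)) = 370*(-16*(-6)) = 370*96 = 35520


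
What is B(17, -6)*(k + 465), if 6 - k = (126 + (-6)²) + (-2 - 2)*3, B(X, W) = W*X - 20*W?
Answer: 5778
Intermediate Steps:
B(X, W) = -20*W + W*X
k = -144 (k = 6 - ((126 + (-6)²) + (-2 - 2)*3) = 6 - ((126 + 36) - 4*3) = 6 - (162 - 12) = 6 - 1*150 = 6 - 150 = -144)
B(17, -6)*(k + 465) = (-6*(-20 + 17))*(-144 + 465) = -6*(-3)*321 = 18*321 = 5778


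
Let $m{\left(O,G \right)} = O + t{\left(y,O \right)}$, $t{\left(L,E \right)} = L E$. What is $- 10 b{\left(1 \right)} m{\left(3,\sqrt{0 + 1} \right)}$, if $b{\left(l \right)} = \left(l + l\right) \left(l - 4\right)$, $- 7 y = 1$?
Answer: $\frac{1080}{7} \approx 154.29$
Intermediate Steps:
$y = - \frac{1}{7}$ ($y = \left(- \frac{1}{7}\right) 1 = - \frac{1}{7} \approx -0.14286$)
$t{\left(L,E \right)} = E L$
$b{\left(l \right)} = 2 l \left(-4 + l\right)$
$m{\left(O,G \right)} = \frac{6 O}{7}$ ($m{\left(O,G \right)} = O + O \left(- \frac{1}{7}\right) = O - \frac{O}{7} = \frac{6 O}{7}$)
$- 10 b{\left(1 \right)} m{\left(3,\sqrt{0 + 1} \right)} = - 10 \cdot 2 \cdot 1 \left(-4 + 1\right) \frac{6}{7} \cdot 3 = - 10 \cdot 2 \cdot 1 \left(-3\right) \frac{18}{7} = \left(-10\right) \left(-6\right) \frac{18}{7} = 60 \cdot \frac{18}{7} = \frac{1080}{7}$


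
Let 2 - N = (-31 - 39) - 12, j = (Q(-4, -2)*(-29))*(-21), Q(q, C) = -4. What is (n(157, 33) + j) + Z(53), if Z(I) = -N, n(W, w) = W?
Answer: -2363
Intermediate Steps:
j = -2436 (j = -4*(-29)*(-21) = 116*(-21) = -2436)
N = 84 (N = 2 - ((-31 - 39) - 12) = 2 - (-70 - 12) = 2 - 1*(-82) = 2 + 82 = 84)
Z(I) = -84 (Z(I) = -1*84 = -84)
(n(157, 33) + j) + Z(53) = (157 - 2436) - 84 = -2279 - 84 = -2363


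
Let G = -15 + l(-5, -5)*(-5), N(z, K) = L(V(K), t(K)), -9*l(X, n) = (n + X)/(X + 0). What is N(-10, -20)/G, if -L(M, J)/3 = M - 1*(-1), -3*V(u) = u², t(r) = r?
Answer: -3573/125 ≈ -28.584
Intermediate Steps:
V(u) = -u²/3
L(M, J) = -3 - 3*M (L(M, J) = -3*(M - 1*(-1)) = -3*(M + 1) = -3*(1 + M) = -3 - 3*M)
l(X, n) = -(X + n)/(9*X) (l(X, n) = -(n + X)/(9*(X + 0)) = -(X + n)/(9*X))
N(z, K) = -3 + K² (N(z, K) = -3 - (-1)*K² = -3 + K²)
G = -125/9 (G = -15 + ((⅑)*(-1*(-5) - 1*(-5))/(-5))*(-5) = -15 + ((⅑)*(-⅕)*(5 + 5))*(-5) = -15 + ((⅑)*(-⅕)*10)*(-5) = -15 - 2/9*(-5) = -15 + 10/9 = -125/9 ≈ -13.889)
N(-10, -20)/G = (-3 + (-20)²)/(-125/9) = (-3 + 400)*(-9/125) = 397*(-9/125) = -3573/125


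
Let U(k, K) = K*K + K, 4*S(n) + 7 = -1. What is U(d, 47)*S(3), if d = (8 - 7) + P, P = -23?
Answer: -4512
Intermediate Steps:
S(n) = -2 (S(n) = -7/4 + (¼)*(-1) = -7/4 - ¼ = -2)
d = -22 (d = (8 - 7) - 23 = 1 - 23 = -22)
U(k, K) = K + K² (U(k, K) = K² + K = K + K²)
U(d, 47)*S(3) = (47*(1 + 47))*(-2) = (47*48)*(-2) = 2256*(-2) = -4512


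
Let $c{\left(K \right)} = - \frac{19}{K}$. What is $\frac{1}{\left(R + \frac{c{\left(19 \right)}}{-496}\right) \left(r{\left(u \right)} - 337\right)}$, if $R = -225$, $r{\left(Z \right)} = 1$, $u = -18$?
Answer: $\frac{31}{2343579} \approx 1.3228 \cdot 10^{-5}$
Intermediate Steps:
$\frac{1}{\left(R + \frac{c{\left(19 \right)}}{-496}\right) \left(r{\left(u \right)} - 337\right)} = \frac{1}{\left(-225 + \frac{\left(-19\right) \frac{1}{19}}{-496}\right) \left(1 - 337\right)} = \frac{1}{\left(-225 + \left(-19\right) \frac{1}{19} \left(- \frac{1}{496}\right)\right) \left(-336\right)} = \frac{1}{\left(-225 - - \frac{1}{496}\right) \left(-336\right)} = \frac{1}{\left(-225 + \frac{1}{496}\right) \left(-336\right)} = \frac{1}{\left(- \frac{111599}{496}\right) \left(-336\right)} = \frac{1}{\frac{2343579}{31}} = \frac{31}{2343579}$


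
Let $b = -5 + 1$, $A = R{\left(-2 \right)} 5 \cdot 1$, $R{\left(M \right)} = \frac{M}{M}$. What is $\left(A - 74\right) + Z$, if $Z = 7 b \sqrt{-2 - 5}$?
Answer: $-69 - 28 i \sqrt{7} \approx -69.0 - 74.081 i$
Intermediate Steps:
$R{\left(M \right)} = 1$
$A = 5$ ($A = 1 \cdot 5 \cdot 1 = 5 \cdot 1 = 5$)
$b = -4$
$Z = - 28 i \sqrt{7}$ ($Z = 7 \left(-4\right) \sqrt{-2 - 5} = - 28 \sqrt{-7} = - 28 i \sqrt{7} \approx - 74.081 i$)
$\left(A - 74\right) + Z = \left(5 - 74\right) - 28 i \sqrt{7} = -69 - 28 i \sqrt{7}$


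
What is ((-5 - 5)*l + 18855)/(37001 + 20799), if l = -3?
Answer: 3777/11560 ≈ 0.32673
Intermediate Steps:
((-5 - 5)*l + 18855)/(37001 + 20799) = ((-5 - 5)*(-3) + 18855)/(37001 + 20799) = (-10*(-3) + 18855)/57800 = (30 + 18855)*(1/57800) = 18885*(1/57800) = 3777/11560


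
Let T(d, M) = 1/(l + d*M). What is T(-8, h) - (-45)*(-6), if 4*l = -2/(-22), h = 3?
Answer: -284894/1055 ≈ -270.04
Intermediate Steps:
l = 1/44 (l = (-2/(-22))/4 = (-2*(-1/22))/4 = (¼)*(1/11) = 1/44 ≈ 0.022727)
T(d, M) = 1/(1/44 + M*d) (T(d, M) = 1/(1/44 + d*M) = 1/(1/44 + M*d))
T(-8, h) - (-45)*(-6) = 44/(1 + 44*3*(-8)) - (-45)*(-6) = 44/(1 - 1056) - 1*270 = 44/(-1055) - 270 = 44*(-1/1055) - 270 = -44/1055 - 270 = -284894/1055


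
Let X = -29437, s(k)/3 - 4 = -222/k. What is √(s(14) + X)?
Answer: 2*I*√361039/7 ≈ 171.68*I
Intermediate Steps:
s(k) = 12 - 666/k (s(k) = 12 + 3*(-222/k) = 12 - 666/k)
√(s(14) + X) = √((12 - 666/14) - 29437) = √((12 - 666*1/14) - 29437) = √((12 - 333/7) - 29437) = √(-249/7 - 29437) = √(-206308/7) = 2*I*√361039/7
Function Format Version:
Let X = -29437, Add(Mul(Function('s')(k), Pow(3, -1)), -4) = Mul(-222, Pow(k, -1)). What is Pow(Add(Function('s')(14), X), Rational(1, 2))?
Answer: Mul(Rational(2, 7), I, Pow(361039, Rational(1, 2))) ≈ Mul(171.68, I)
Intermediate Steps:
Function('s')(k) = Add(12, Mul(-666, Pow(k, -1))) (Function('s')(k) = Add(12, Mul(3, Mul(-222, Pow(k, -1)))) = Add(12, Mul(-666, Pow(k, -1))))
Pow(Add(Function('s')(14), X), Rational(1, 2)) = Pow(Add(Add(12, Mul(-666, Pow(14, -1))), -29437), Rational(1, 2)) = Pow(Add(Add(12, Mul(-666, Rational(1, 14))), -29437), Rational(1, 2)) = Pow(Add(Add(12, Rational(-333, 7)), -29437), Rational(1, 2)) = Pow(Add(Rational(-249, 7), -29437), Rational(1, 2)) = Pow(Rational(-206308, 7), Rational(1, 2)) = Mul(Rational(2, 7), I, Pow(361039, Rational(1, 2)))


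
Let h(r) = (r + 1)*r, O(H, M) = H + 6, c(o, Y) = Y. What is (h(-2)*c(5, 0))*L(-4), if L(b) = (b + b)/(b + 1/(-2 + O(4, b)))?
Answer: 0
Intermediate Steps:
O(H, M) = 6 + H
h(r) = r*(1 + r) (h(r) = (1 + r)*r = r*(1 + r))
L(b) = 2*b/(⅛ + b) (L(b) = (b + b)/(b + 1/(-2 + (6 + 4))) = (2*b)/(b + 1/(-2 + 10)) = (2*b)/(b + 1/8) = (2*b)/(b + ⅛) = (2*b)/(⅛ + b) = 2*b/(⅛ + b))
(h(-2)*c(5, 0))*L(-4) = (-2*(1 - 2)*0)*(16*(-4)/(1 + 8*(-4))) = (-2*(-1)*0)*(16*(-4)/(1 - 32)) = (2*0)*(16*(-4)/(-31)) = 0*(16*(-4)*(-1/31)) = 0*(64/31) = 0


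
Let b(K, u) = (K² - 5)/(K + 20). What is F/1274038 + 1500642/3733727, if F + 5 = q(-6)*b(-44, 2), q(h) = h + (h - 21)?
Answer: 15374158205295/38055280637008 ≈ 0.40400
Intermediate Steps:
q(h) = -21 + 2*h (q(h) = h + (-21 + h) = -21 + 2*h)
b(K, u) = (-5 + K²)/(20 + K)
F = 21201/8 (F = -5 + (-21 + 2*(-6))*((-5 + (-44)²)/(20 - 44)) = -5 + (-21 - 12)*((-5 + 1936)/(-24)) = -5 - (-11)*1931/8 = -5 - 33*(-1931/24) = -5 + 21241/8 = 21201/8 ≈ 2650.1)
F/1274038 + 1500642/3733727 = (21201/8)/1274038 + 1500642/3733727 = (21201/8)*(1/1274038) + 1500642*(1/3733727) = 21201/10192304 + 1500642/3733727 = 15374158205295/38055280637008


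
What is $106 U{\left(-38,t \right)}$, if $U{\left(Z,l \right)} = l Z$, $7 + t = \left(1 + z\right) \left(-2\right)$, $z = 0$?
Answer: $36252$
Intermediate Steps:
$t = -9$ ($t = -7 + \left(1 + 0\right) \left(-2\right) = -7 + 1 \left(-2\right) = -7 - 2 = -9$)
$U{\left(Z,l \right)} = Z l$
$106 U{\left(-38,t \right)} = 106 \left(\left(-38\right) \left(-9\right)\right) = 106 \cdot 342 = 36252$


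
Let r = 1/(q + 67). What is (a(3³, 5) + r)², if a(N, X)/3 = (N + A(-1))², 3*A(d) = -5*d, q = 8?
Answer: 34188379801/5625 ≈ 6.0779e+6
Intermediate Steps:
A(d) = -5*d/3 (A(d) = (-5*d)/3 = -5*d/3)
a(N, X) = 3*(5/3 + N)² (a(N, X) = 3*(N - 5/3*(-1))² = 3*(N + 5/3)² = 3*(5/3 + N)²)
r = 1/75 (r = 1/(8 + 67) = 1/75 ≈ 0.013333)
(a(3³, 5) + r)² = ((5 + 3*3³)²/3 + 1/75)² = ((5 + 3*27)²/3 + 1/75)² = ((5 + 81)²/3 + 1/75)² = ((⅓)*86² + 1/75)² = ((⅓)*7396 + 1/75)² = (7396/3 + 1/75)² = (184901/75)² = 34188379801/5625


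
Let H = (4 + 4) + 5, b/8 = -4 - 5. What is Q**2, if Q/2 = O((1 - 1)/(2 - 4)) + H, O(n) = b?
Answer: 13924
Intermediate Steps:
b = -72 (b = 8*(-4 - 5) = 8*(-9) = -72)
H = 13 (H = 8 + 5 = 13)
O(n) = -72
Q = -118 (Q = 2*(-72 + 13) = 2*(-59) = -118)
Q**2 = (-118)**2 = 13924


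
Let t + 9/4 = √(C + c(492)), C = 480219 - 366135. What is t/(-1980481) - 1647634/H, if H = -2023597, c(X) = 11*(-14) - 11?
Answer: 13052449540189/16030781640628 - √113919/1980481 ≈ 0.81404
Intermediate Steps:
c(X) = -165 (c(X) = -154 - 11 = -165)
C = 114084
t = -9/4 + √113919 (t = -9/4 + √(114084 - 165) = -9/4 + √113919 ≈ 335.27)
t/(-1980481) - 1647634/H = (-9/4 + √113919)/(-1980481) - 1647634/(-2023597) = (-9/4 + √113919)*(-1/1980481) - 1647634*(-1/2023597) = (9/7921924 - √113919/1980481) + 1647634/2023597 = 13052449540189/16030781640628 - √113919/1980481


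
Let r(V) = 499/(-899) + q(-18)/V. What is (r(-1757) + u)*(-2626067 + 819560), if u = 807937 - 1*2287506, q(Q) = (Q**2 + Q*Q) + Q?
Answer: 603126698200660080/225649 ≈ 2.6729e+12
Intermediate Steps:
q(Q) = Q + 2*Q**2 (q(Q) = (Q**2 + Q**2) + Q = 2*Q**2 + Q = Q + 2*Q**2)
u = -1479569 (u = 807937 - 2287506 = -1479569)
r(V) = -499/899 + 630/V (r(V) = 499/(-899) + (-18*(1 + 2*(-18)))/V = 499*(-1/899) + (-18*(1 - 36))/V = -499/899 + (-18*(-35))/V = -499/899 + 630/V)
(r(-1757) + u)*(-2626067 + 819560) = ((-499/899 + 630/(-1757)) - 1479569)*(-2626067 + 819560) = ((-499/899 + 630*(-1/1757)) - 1479569)*(-1806507) = ((-499/899 - 90/251) - 1479569)*(-1806507) = (-206159/225649 - 1479569)*(-1806507) = -333863471440/225649*(-1806507) = 603126698200660080/225649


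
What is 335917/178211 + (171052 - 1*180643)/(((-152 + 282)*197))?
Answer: 6893612669/4563983710 ≈ 1.5104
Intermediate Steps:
335917/178211 + (171052 - 1*180643)/(((-152 + 282)*197)) = 335917*(1/178211) + (171052 - 180643)/((130*197)) = 335917/178211 - 9591/25610 = 6893612669/4563983710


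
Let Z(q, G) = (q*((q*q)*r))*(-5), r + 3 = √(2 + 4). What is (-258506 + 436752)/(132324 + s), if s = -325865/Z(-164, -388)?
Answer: 1376711070788772756175488/1022025381059685032468665 - 51241171405050752*√6/1022025381059685032468665 ≈ 1.3470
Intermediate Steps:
r = -3 + √6 (r = -3 + √(2 + 4) = -3 + √6 ≈ -0.55051)
Z(q, G) = -5*q³*(-3 + √6) (Z(q, G) = (q*((q*q)*(-3 + √6)))*(-5) = (q*(q²*(-3 + √6)))*(-5) = (q³*(-3 + √6))*(-5) = -5*q³*(-3 + √6))
s = -325865/(-66164160 + 22054720*√6) (s = -325865*(-1/(22054720*(3 - √6))) = -325865/(-66164160 + 22054720*√6) ≈ 0.026839)
(-258506 + 436752)/(132324 + s) = (-258506 + 436752)/(132324 + (65173/4410944 + 65173*√6/13232832)) = 178246/(583673819029/4410944 + 65173*√6/13232832)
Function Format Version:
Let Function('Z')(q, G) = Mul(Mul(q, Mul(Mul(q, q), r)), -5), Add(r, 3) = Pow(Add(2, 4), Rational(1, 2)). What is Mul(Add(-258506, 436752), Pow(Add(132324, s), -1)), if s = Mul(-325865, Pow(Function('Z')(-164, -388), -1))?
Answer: Add(Rational(1376711070788772756175488, 1022025381059685032468665), Mul(Rational(-51241171405050752, 1022025381059685032468665), Pow(6, Rational(1, 2)))) ≈ 1.3470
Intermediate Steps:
r = Add(-3, Pow(6, Rational(1, 2))) (r = Add(-3, Pow(Add(2, 4), Rational(1, 2))) = Add(-3, Pow(6, Rational(1, 2))) ≈ -0.55051)
Function('Z')(q, G) = Mul(-5, Pow(q, 3), Add(-3, Pow(6, Rational(1, 2)))) (Function('Z')(q, G) = Mul(Mul(q, Mul(Mul(q, q), Add(-3, Pow(6, Rational(1, 2))))), -5) = Mul(Mul(q, Mul(Pow(q, 2), Add(-3, Pow(6, Rational(1, 2))))), -5) = Mul(Mul(Pow(q, 3), Add(-3, Pow(6, Rational(1, 2)))), -5) = Mul(-5, Pow(q, 3), Add(-3, Pow(6, Rational(1, 2)))))
s = Mul(-325865, Pow(Add(-66164160, Mul(22054720, Pow(6, Rational(1, 2)))), -1)) (s = Mul(-325865, Pow(Mul(5, Pow(-164, 3), Add(3, Mul(-1, Pow(6, Rational(1, 2))))), -1)) = Mul(-325865, Pow(Mul(5, -4410944, Add(3, Mul(-1, Pow(6, Rational(1, 2))))), -1)) = Mul(-325865, Pow(Add(-66164160, Mul(22054720, Pow(6, Rational(1, 2)))), -1)) ≈ 0.026839)
Mul(Add(-258506, 436752), Pow(Add(132324, s), -1)) = Mul(Add(-258506, 436752), Pow(Add(132324, Add(Rational(65173, 4410944), Mul(Rational(65173, 13232832), Pow(6, Rational(1, 2))))), -1)) = Mul(178246, Pow(Add(Rational(583673819029, 4410944), Mul(Rational(65173, 13232832), Pow(6, Rational(1, 2)))), -1))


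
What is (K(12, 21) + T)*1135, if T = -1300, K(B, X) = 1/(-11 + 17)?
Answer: -8851865/6 ≈ -1.4753e+6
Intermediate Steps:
K(B, X) = 1/6
(K(12, 21) + T)*1135 = (1/6 - 1300)*1135 = -7799/6*1135 = -8851865/6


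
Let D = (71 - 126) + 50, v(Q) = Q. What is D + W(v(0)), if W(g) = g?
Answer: -5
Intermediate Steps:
D = -5 (D = -55 + 50 = -5)
D + W(v(0)) = -5 + 0 = -5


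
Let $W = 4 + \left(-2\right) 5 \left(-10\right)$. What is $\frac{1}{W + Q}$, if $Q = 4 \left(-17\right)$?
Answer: $\frac{1}{36} \approx 0.027778$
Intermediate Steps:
$Q = -68$
$W = 104$ ($W = 4 - -100 = 4 + 100 = 104$)
$\frac{1}{W + Q} = \frac{1}{104 - 68} = \frac{1}{36}$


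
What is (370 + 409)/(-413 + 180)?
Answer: -779/233 ≈ -3.3433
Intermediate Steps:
(370 + 409)/(-413 + 180) = 779/(-233) = 779*(-1/233) = -779/233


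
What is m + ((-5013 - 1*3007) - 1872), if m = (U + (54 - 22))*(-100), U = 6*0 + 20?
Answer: -15092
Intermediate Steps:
U = 20 (U = 0 + 20 = 20)
m = -5200 (m = (20 + (54 - 22))*(-100) = (20 + 32)*(-100) = 52*(-100) = -5200)
m + ((-5013 - 1*3007) - 1872) = -5200 + ((-5013 - 1*3007) - 1872) = -5200 + ((-5013 - 3007) - 1872) = -5200 + (-8020 - 1872) = -5200 - 9892 = -15092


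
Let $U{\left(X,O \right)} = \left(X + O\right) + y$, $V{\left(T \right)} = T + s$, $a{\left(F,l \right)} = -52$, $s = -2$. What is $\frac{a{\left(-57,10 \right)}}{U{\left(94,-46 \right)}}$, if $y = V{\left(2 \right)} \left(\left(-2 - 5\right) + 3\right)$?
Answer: $- \frac{13}{12} \approx -1.0833$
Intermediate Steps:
$V{\left(T \right)} = -2 + T$ ($V{\left(T \right)} = T - 2 = -2 + T$)
$y = 0$ ($y = \left(-2 + 2\right) \left(\left(-2 - 5\right) + 3\right) = 0 \left(-7 + 3\right) = 0 \left(-4\right) = 0$)
$U{\left(X,O \right)} = O + X$ ($U{\left(X,O \right)} = \left(X + O\right) + 0 = \left(O + X\right) + 0 = O + X$)
$\frac{a{\left(-57,10 \right)}}{U{\left(94,-46 \right)}} = - \frac{52}{-46 + 94} = - \frac{52}{48} = \left(-52\right) \frac{1}{48} = - \frac{13}{12}$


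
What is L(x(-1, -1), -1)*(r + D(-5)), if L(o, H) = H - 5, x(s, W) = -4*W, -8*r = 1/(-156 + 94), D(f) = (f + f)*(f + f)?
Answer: -148803/248 ≈ -600.01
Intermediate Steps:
D(f) = 4*f**2 (D(f) = (2*f)*(2*f) = 4*f**2)
r = 1/496 (r = -1/(8*(-156 + 94)) = -1/8/(-62) = -1/8*(-1/62) = 1/496 ≈ 0.0020161)
L(o, H) = -5 + H
L(x(-1, -1), -1)*(r + D(-5)) = (-5 - 1)*(1/496 + 4*(-5)**2) = -6*(1/496 + 4*25) = -6*(1/496 + 100) = -6*49601/496 = -148803/248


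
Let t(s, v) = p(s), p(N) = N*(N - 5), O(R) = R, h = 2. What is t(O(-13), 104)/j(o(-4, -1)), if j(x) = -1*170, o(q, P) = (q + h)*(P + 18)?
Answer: -117/85 ≈ -1.3765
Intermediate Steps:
p(N) = N*(-5 + N)
o(q, P) = (2 + q)*(18 + P) (o(q, P) = (q + 2)*(P + 18) = (2 + q)*(18 + P))
t(s, v) = s*(-5 + s)
j(x) = -170
t(O(-13), 104)/j(o(-4, -1)) = -13*(-5 - 13)/(-170) = -13*(-18)*(-1/170) = 234*(-1/170) = -117/85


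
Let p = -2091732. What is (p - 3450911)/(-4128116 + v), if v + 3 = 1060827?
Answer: 5542643/3067292 ≈ 1.8070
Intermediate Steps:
v = 1060824 (v = -3 + 1060827 = 1060824)
(p - 3450911)/(-4128116 + v) = (-2091732 - 3450911)/(-4128116 + 1060824) = -5542643/(-3067292) = -5542643*(-1/3067292) = 5542643/3067292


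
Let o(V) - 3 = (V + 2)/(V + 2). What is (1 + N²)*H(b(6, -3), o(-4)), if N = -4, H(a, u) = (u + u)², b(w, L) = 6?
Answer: 1088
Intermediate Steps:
o(V) = 4 (o(V) = 3 + (V + 2)/(V + 2) = 3 + (2 + V)/(2 + V) = 3 + 1 = 4)
H(a, u) = 4*u² (H(a, u) = (2*u)² = 4*u²)
(1 + N²)*H(b(6, -3), o(-4)) = (1 + (-4)²)*(4*4²) = (1 + 16)*(4*16) = 17*64 = 1088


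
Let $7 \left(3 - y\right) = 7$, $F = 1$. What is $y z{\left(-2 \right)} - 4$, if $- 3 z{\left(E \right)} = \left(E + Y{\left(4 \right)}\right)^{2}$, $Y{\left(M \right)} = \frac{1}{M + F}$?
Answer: $- \frac{154}{25} \approx -6.16$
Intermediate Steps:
$y = 2$ ($y = 3 - 1 = 2$)
$Y{\left(M \right)} = \frac{1}{1 + M}$ ($Y{\left(M \right)} = \frac{1}{M + 1} = \frac{1}{1 + M}$)
$z{\left(E \right)} = - \frac{\left(\frac{1}{5} + E\right)^{2}}{3}$ ($z{\left(E \right)} = - \frac{\left(E + \frac{1}{1 + 4}\right)^{2}}{3} = - \frac{\left(E + \frac{1}{5}\right)^{2}}{3} = - \frac{\left(\frac{1}{5} + E\right)^{2}}{3}$)
$y z{\left(-2 \right)} - 4 = 2 \left(- \frac{\left(1 + 5 \left(-2\right)\right)^{2}}{75}\right) - 4 = 2 \left(- \frac{\left(1 - 10\right)^{2}}{75}\right) - 4 = 2 \left(- \frac{\left(-9\right)^{2}}{75}\right) - 4 = 2 \left(\left(- \frac{1}{75}\right) 81\right) - 4 = 2 \left(- \frac{27}{25}\right) - 4 = - \frac{54}{25} - 4 = - \frac{154}{25}$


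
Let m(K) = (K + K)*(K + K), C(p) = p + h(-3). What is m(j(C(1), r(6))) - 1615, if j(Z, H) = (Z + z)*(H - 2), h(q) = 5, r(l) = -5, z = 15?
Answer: 84821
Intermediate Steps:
C(p) = 5 + p (C(p) = p + 5 = 5 + p)
j(Z, H) = (-2 + H)*(15 + Z) (j(Z, H) = (Z + 15)*(H - 2) = (15 + Z)*(-2 + H) = (-2 + H)*(15 + Z))
m(K) = 4*K² (m(K) = (2*K)*(2*K) = 4*K²)
m(j(C(1), r(6))) - 1615 = 4*(-30 - 2*(5 + 1) + 15*(-5) - 5*(5 + 1))² - 1615 = 4*(-30 - 2*6 - 75 - 5*6)² - 1615 = 4*(-30 - 12 - 75 - 30)² - 1615 = 4*(-147)² - 1615 = 4*21609 - 1615 = 86436 - 1615 = 84821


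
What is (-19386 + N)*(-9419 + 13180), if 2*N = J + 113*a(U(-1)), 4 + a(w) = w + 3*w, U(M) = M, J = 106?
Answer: -74411385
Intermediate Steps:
a(w) = -4 + 4*w (a(w) = -4 + (w + 3*w) = -4 + 4*w)
N = -399 (N = (106 + 113*(-4 + 4*(-1)))/2 = (106 + 113*(-4 - 4))/2 = (106 + 113*(-8))/2 = (106 - 904)/2 = (½)*(-798) = -399)
(-19386 + N)*(-9419 + 13180) = (-19386 - 399)*(-9419 + 13180) = -19785*3761 = -74411385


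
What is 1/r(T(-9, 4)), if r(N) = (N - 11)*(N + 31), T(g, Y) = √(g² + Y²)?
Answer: -61/5184 - 5*√97/5184 ≈ -0.021266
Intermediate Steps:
T(g, Y) = √(Y² + g²)
r(N) = (-11 + N)*(31 + N)
1/r(T(-9, 4)) = 1/(-341 + (√(4² + (-9)²))² + 20*√(4² + (-9)²)) = 1/(-341 + (√(16 + 81))² + 20*√(16 + 81)) = 1/(-341 + (√97)² + 20*√97) = 1/(-341 + 97 + 20*√97) = 1/(-244 + 20*√97)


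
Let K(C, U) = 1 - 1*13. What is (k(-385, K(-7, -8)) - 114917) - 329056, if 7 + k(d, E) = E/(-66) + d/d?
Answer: -4883767/11 ≈ -4.4398e+5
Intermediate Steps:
K(C, U) = -12 (K(C, U) = 1 - 13 = -12)
k(d, E) = -6 - E/66 (k(d, E) = -7 + (E/(-66) + d/d) = -7 + (E*(-1/66) + 1) = -7 + (-E/66 + 1) = -7 + (1 - E/66) = -6 - E/66)
(k(-385, K(-7, -8)) - 114917) - 329056 = ((-6 - 1/66*(-12)) - 114917) - 329056 = ((-6 + 2/11) - 114917) - 329056 = (-64/11 - 114917) - 329056 = -1264151/11 - 329056 = -4883767/11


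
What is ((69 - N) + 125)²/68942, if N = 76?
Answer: 6962/34471 ≈ 0.20197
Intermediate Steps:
((69 - N) + 125)²/68942 = ((69 - 1*76) + 125)²/68942 = ((69 - 76) + 125)²*(1/68942) = (-7 + 125)²*(1/68942) = 118²*(1/68942) = 13924*(1/68942) = 6962/34471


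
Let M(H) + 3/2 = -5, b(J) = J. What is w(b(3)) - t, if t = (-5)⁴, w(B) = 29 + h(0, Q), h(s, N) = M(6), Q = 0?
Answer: -1205/2 ≈ -602.50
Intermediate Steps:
M(H) = -13/2 (M(H) = -3/2 - 5 = -13/2)
h(s, N) = -13/2
w(B) = 45/2 (w(B) = 29 - 13/2 = 45/2)
t = 625
w(b(3)) - t = 45/2 - 1*625 = 45/2 - 625 = -1205/2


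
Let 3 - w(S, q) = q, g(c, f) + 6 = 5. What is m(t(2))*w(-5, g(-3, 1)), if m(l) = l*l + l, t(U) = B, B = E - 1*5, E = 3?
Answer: 8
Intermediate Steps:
g(c, f) = -1 (g(c, f) = -6 + 5 = -1)
w(S, q) = 3 - q
B = -2 (B = 3 - 1*5 = 3 - 5 = -2)
t(U) = -2
m(l) = l + l² (m(l) = l² + l = l + l²)
m(t(2))*w(-5, g(-3, 1)) = (-2*(1 - 2))*(3 - 1*(-1)) = (-2*(-1))*(3 + 1) = 2*4 = 8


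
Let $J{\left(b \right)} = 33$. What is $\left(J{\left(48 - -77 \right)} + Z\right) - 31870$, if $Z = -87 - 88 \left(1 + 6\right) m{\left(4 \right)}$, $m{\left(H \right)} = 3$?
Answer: $-33772$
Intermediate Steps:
$Z = -1935$ ($Z = -87 - 88 \left(1 + 6\right) 3 = -87 - 88 \cdot 7 \cdot 3 = -87 - 1848 = -1935$)
$\left(J{\left(48 - -77 \right)} + Z\right) - 31870 = \left(33 - 1935\right) - 31870 = -1902 - 31870 = -33772$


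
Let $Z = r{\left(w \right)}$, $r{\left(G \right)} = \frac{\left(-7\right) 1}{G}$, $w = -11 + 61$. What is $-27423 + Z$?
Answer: $- \frac{1371157}{50} \approx -27423.0$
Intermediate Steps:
$w = 50$
$r{\left(G \right)} = - \frac{7}{G}$
$Z = - \frac{7}{50} \approx -0.14$
$-27423 + Z = -27423 - \frac{7}{50} = - \frac{1371157}{50}$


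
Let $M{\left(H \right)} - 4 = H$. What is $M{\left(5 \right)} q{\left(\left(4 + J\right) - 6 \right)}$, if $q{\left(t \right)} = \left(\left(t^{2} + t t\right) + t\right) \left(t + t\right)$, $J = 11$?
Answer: $27702$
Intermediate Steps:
$M{\left(H \right)} = 4 + H$
$q{\left(t \right)} = 2 t \left(t + 2 t^{2}\right)$ ($q{\left(t \right)} = \left(\left(t^{2} + t^{2}\right) + t\right) 2 t = \left(2 t^{2} + t\right) 2 t = \left(t + 2 t^{2}\right) 2 t = 2 t \left(t + 2 t^{2}\right)$)
$M{\left(5 \right)} q{\left(\left(4 + J\right) - 6 \right)} = \left(4 + 5\right) \left(\left(4 + 11\right) - 6\right)^{2} \left(2 + 4 \left(\left(4 + 11\right) - 6\right)\right) = 9 \left(15 - 6\right)^{2} \left(2 + 4 \left(15 - 6\right)\right) = 9 \cdot 9^{2} \left(2 + 4 \cdot 9\right) = 9 \cdot 81 \left(2 + 36\right) = 9 \cdot 81 \cdot 38 = 9 \cdot 3078 = 27702$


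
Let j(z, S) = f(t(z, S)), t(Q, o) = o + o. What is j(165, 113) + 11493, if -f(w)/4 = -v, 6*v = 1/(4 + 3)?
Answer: 241355/21 ≈ 11493.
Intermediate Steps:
v = 1/42 (v = 1/(6*(4 + 3)) = (⅙)/7 = (⅙)*(⅐) = 1/42 ≈ 0.023810)
t(Q, o) = 2*o
f(w) = 2/21 (f(w) = -(-4)/42 = -4*(-1/42) = 2/21)
j(z, S) = 2/21
j(165, 113) + 11493 = 2/21 + 11493 = 241355/21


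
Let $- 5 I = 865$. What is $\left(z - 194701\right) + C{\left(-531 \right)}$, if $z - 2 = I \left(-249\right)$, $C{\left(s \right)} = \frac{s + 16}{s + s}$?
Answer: $- \frac{161022049}{1062} \approx -1.5162 \cdot 10^{5}$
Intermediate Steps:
$I = -173$ ($I = \left(- \frac{1}{5}\right) 865 = -173$)
$C{\left(s \right)} = \frac{16 + s}{2 s}$
$z = 43079$ ($z = 2 - -43077 = 2 + 43077 = 43079$)
$\left(z - 194701\right) + C{\left(-531 \right)} = \left(43079 - 194701\right) + \frac{16 - 531}{2 \left(-531\right)} = -151622 + \frac{1}{2} \left(- \frac{1}{531}\right) \left(-515\right) = -151622 + \frac{515}{1062} = - \frac{161022049}{1062}$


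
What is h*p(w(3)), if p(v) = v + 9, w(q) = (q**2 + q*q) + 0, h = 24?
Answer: 648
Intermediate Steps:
w(q) = 2*q**2 (w(q) = (q**2 + q**2) + 0 = 2*q**2 + 0 = 2*q**2)
p(v) = 9 + v
h*p(w(3)) = 24*(9 + 2*3**2) = 24*(9 + 2*9) = 24*(9 + 18) = 24*27 = 648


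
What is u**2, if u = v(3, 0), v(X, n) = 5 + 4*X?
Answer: 289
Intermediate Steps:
u = 17 (u = 5 + 4*3 = 5 + 12 = 17)
u**2 = 17**2 = 289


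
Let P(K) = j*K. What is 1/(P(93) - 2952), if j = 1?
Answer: -1/2859 ≈ -0.00034977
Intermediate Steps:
P(K) = K (P(K) = 1*K = K)
1/(P(93) - 2952) = 1/(93 - 2952) = 1/(-2859) = -1/2859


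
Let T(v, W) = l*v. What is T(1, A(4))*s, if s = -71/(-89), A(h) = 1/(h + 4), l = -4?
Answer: -284/89 ≈ -3.1910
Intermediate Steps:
A(h) = 1/(4 + h)
s = 71/89 (s = -71*(-1/89) = 71/89 ≈ 0.79775)
T(v, W) = -4*v
T(1, A(4))*s = -4*1*(71/89) = -4*71/89 = -284/89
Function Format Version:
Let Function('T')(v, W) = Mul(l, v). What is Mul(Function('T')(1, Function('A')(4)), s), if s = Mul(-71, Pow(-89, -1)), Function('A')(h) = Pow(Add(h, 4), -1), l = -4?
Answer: Rational(-284, 89) ≈ -3.1910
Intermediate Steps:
Function('A')(h) = Pow(Add(4, h), -1)
s = Rational(71, 89) (s = Mul(-71, Rational(-1, 89)) = Rational(71, 89) ≈ 0.79775)
Function('T')(v, W) = Mul(-4, v)
Mul(Function('T')(1, Function('A')(4)), s) = Mul(Mul(-4, 1), Rational(71, 89)) = Mul(-4, Rational(71, 89)) = Rational(-284, 89)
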